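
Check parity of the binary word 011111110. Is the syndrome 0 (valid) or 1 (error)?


Syndrome = XOR of all bits = 0 XOR 1 XOR 1 XOR 1 XOR 1 XOR 1 XOR 1 XOR 1 XOR 0 = 1

1


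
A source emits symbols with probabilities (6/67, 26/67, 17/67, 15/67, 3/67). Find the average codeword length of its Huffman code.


Huffman construction (repeatedly merge the two least-probable nodes; each merge adds 1 bit to every symbol beneath it): 3/67 + 6/67 = 9/67; 9/67 + 15/67 = 24/67; 17/67 + 24/67 = 41/67; 26/67 + 41/67 = 1. Resulting codeword lengths (in the order the probabilities were given): (4, 1, 2, 3, 4). L_avg = sum(p_i * l_i) = 6/67*4 + 26/67*1 + 17/67*2 + 15/67*3 + 3/67*4 = 141/67 = 2.1045

2.1045 bits


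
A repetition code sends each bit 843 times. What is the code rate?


Rate = k/n = 1/843

1/843


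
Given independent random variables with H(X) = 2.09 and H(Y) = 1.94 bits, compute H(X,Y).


For independent variables, H(X,Y) = H(X) + H(Y) = 2.09 + 1.94 = 4.03

4.03 bits


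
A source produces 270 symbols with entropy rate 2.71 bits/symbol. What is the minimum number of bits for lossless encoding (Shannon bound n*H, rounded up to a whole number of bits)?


Minimum bits >= n * H = 270 * 2.71 = 731.7, rounded up to a whole number of bits = 732

732 bits


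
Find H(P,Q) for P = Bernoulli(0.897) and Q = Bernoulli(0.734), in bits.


H(P,Q) = -p*log2(q) - (1-p)*log2(1-q). -0.897*log2(0.734) = 0.400195; -0.103*log2(0.266) = 0.196782. H(P,Q) = 0.400195 + 0.196782 = 0.597

0.597 bits


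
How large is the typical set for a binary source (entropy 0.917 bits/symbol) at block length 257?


log2|A_typical| = nH = 257 * 0.917 = 235.669, so |A_typical| ~ 2^235.669 = 8.779e+70

8.779e+70


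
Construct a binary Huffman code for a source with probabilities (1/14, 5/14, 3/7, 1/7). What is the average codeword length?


Huffman construction (repeatedly merge the two least-probable nodes; each merge adds 1 bit to every symbol beneath it): 1/14 + 1/7 = 3/14; 3/14 + 5/14 = 4/7; 3/7 + 4/7 = 1. Resulting codeword lengths (in the order the probabilities were given): (3, 2, 1, 3). L_avg = sum(p_i * l_i) = 1/14*3 + 5/14*2 + 3/7*1 + 1/7*3 = 25/14 = 1.7857

1.7857 bits


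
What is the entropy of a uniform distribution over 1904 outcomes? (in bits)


H = log2(n) = log2(1904) = 10.8948

10.8948 bits


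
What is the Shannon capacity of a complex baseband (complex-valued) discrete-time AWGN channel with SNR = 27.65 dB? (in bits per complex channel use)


SNR_linear = 10^(27.65/10) = 582.1032; C = log2(1 + SNR_linear) = log2(1 + 582.1032) = 9.1876

9.1876 bits/channel use


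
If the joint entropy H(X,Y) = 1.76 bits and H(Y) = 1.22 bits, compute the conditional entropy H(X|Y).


H(X|Y) = H(X,Y) - H(Y) = 1.76 - 1.22 = 0.54

0.54 bits


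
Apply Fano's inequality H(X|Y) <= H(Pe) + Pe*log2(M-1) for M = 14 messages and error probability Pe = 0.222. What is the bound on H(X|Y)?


H(Pe) = -Pe*log2(Pe) - (1-Pe)*log2(1-Pe) = -0.222*log2(0.222) - 0.778*log2(0.778) = 0.482044 + 0.281759 = 0.7638. Pe*log2(M-1) = 0.222*log2(13) = 0.821498. Bound = H(Pe) + Pe*log2(M-1) = 0.482044 + 0.281759 + 0.821498 = 1.5853

1.5853 bits


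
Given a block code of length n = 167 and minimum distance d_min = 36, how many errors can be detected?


Detection capability = d_min - 1 = 36 - 1 = 35

35 errors


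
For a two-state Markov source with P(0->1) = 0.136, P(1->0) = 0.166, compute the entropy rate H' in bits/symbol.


Stationary distribution: pi_0 = p10/(p01+p10) = 0.5497, pi_1 = 0.4503. Entropy rate H' = pi_0*H(p01) + pi_1*H(p10) = 0.5497*0.5737 + 0.4503*0.6485 = 0.6074

0.6074 bits/symbol


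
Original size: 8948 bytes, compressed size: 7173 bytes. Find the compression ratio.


Ratio = original / compressed = 8948 / 7173 = 1.2475

1.2475


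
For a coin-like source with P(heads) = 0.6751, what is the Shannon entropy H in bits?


H = -p*log2(p) - (1-p)*log2(1-p). -0.6751*log2(0.6751) = 0.382665; -0.3249*log2(0.3249) = 0.526966. H = 0.382665 + 0.526966 = 0.9096

0.9096 bits


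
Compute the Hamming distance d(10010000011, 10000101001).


Count differing positions: . . . ^ . ^ . ^ . ^ . = 4 differences

4


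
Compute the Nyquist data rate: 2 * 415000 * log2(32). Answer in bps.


Rate = 2 * B * log2(M) = 2 * 415000 * 5.0 = 4150000.0

4150000.0 bps


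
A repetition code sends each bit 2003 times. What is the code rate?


Rate = k/n = 1/2003

1/2003


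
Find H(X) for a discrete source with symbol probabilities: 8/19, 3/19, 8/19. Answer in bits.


H = -sum(p_i * log2(p_i)). Terms: -(8/19)*log2(8/19) = 0.525443; -(3/19)*log2(3/19) = 0.420468; -(8/19)*log2(8/19) = 0.525443. H = 0.525443 + 0.420468 + 0.525443 = 1.4714

1.4714 bits


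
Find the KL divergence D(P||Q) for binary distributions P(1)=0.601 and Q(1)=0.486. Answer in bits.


KL = p*log2(p/q) + (1-p)*log2((1-p)/(1-q)) = 0.601*log2(0.601/0.486) + 0.399*log2(0.399/0.514) = 0.0384

0.0384 bits


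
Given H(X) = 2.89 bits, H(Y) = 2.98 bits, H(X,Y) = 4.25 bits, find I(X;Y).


I(X;Y) = H(X) + H(Y) - H(X,Y) = 2.89 + 2.98 - 4.25 = 1.62

1.62 bits


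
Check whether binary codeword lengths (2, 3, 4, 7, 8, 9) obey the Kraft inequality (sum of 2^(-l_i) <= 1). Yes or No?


Kraft sum = sum(2^(-l_i)) = 0.4512, need <= 1. Result: satisfied (a binary prefix-free code with these lengths exists)

Yes


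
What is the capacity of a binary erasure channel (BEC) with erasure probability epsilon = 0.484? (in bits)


C = 1 - epsilon = 1 - 0.484 = 0.516

0.516 bits


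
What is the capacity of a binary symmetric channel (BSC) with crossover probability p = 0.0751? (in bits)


H(p) = -p*log2(p) - (1-p)*log2(1-p) = -0.0751*log2(0.0751) - 0.9249*log2(0.9249) = 0.280502 + 0.104172 = 0.3847. C = 1 - H(p) = 1 - 0.3847 = 0.6153

0.6153 bits


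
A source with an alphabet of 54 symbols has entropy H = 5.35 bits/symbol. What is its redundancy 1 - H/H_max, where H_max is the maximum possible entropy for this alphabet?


H_max = log2(K) = log2(54) = 5.7549 bits/symbol. Redundancy = 1 - H/H_max = 1 - 5.35/5.7549 = 1 - 0.9296 = 0.0704

0.0704


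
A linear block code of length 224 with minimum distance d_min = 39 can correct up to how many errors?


Correction capability = floor((d-1)/2) = floor((39-1)/2) = 19

19 errors


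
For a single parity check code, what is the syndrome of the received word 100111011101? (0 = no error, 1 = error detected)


Syndrome = XOR of all bits = 1 XOR 0 XOR 0 XOR 1 XOR 1 XOR 1 XOR 0 XOR 1 XOR 1 XOR 1 XOR 0 XOR 1 = 0

0


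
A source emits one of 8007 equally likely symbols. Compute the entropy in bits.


H = log2(n) = log2(8007) = 12.967

12.967 bits


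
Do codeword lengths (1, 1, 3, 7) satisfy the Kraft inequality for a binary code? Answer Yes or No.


Kraft sum = sum(2^(-l_i)) = 1.1328, need <= 1. Result: violated (a binary prefix-free code with these lengths cannot exist)

No


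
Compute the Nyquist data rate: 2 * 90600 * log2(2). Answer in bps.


Rate = 2 * B * log2(M) = 2 * 90600 * 1.0 = 181200.0

181200.0 bps


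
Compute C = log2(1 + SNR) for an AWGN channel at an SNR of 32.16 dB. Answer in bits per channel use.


SNR_linear = 10^(32.16/10) = 1644.3717; C = log2(1 + SNR_linear) = log2(1 + 1644.3717) = 10.6842

10.6842 bits/channel use


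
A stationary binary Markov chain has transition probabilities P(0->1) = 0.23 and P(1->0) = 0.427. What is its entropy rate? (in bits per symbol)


Stationary distribution: pi_0 = p10/(p01+p10) = 0.6499, pi_1 = 0.3501. Entropy rate H' = pi_0*H(p01) + pi_1*H(p10) = 0.6499*0.778 + 0.3501*0.9846 = 0.8503

0.8503 bits/symbol


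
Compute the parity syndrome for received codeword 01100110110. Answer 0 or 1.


Syndrome = XOR of all bits = 0 XOR 1 XOR 1 XOR 0 XOR 0 XOR 1 XOR 1 XOR 0 XOR 1 XOR 1 XOR 0 = 0

0


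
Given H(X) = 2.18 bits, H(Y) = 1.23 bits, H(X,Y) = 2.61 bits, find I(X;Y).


I(X;Y) = H(X) + H(Y) - H(X,Y) = 2.18 + 1.23 - 2.61 = 0.8

0.8 bits


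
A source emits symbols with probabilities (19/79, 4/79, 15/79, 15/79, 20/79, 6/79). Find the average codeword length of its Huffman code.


Huffman construction (repeatedly merge the two least-probable nodes; each merge adds 1 bit to every symbol beneath it): 4/79 + 6/79 = 10/79; 10/79 + 15/79 = 25/79; 15/79 + 19/79 = 34/79; 20/79 + 25/79 = 45/79; 34/79 + 45/79 = 1. Resulting codeword lengths (in the order the probabilities were given): (2, 4, 3, 2, 2, 4). L_avg = sum(p_i * l_i) = 19/79*2 + 4/79*4 + 15/79*3 + 15/79*2 + 20/79*2 + 6/79*4 = 193/79 = 2.443

2.443 bits


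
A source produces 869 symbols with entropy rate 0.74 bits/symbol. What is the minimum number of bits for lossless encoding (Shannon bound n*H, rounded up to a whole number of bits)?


Minimum bits >= n * H = 869 * 0.74 = 643.06, rounded up to a whole number of bits = 644

644 bits


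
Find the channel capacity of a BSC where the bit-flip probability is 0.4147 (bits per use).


H(p) = -p*log2(p) - (1-p)*log2(1-p) = -0.4147*log2(0.4147) - 0.5853*log2(0.5853) = 0.526611 + 0.452292 = 0.9789. C = 1 - H(p) = 1 - 0.9789 = 0.0211

0.0211 bits


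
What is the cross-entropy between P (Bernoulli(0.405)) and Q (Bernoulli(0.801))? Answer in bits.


H(P,Q) = -p*log2(q) - (1-p)*log2(1-q). -0.405*log2(0.801) = 0.129651; -0.595*log2(0.199) = 1.385850. H(P,Q) = 0.129651 + 1.385850 = 1.5155

1.5155 bits


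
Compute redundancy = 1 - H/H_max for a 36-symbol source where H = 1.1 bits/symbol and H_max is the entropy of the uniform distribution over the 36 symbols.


H_max = log2(K) = log2(36) = 5.1699 bits/symbol. Redundancy = 1 - H/H_max = 1 - 1.1/5.1699 = 1 - 0.2128 = 0.7872

0.7872


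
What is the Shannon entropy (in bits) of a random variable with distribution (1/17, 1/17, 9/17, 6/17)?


H = -sum(p_i * log2(p_i)). Terms: -(1/17)*log2(1/17) = 0.240439; -(1/17)*log2(1/17) = 0.240439; -(9/17)*log2(9/17) = 0.485755; -(6/17)*log2(6/17) = 0.530294. H = 0.240439 + 0.240439 + 0.485755 + 0.530294 = 1.4969

1.4969 bits


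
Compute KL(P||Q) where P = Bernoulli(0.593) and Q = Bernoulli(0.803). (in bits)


KL = p*log2(p/q) + (1-p)*log2((1-p)/(1-q)) = 0.593*log2(0.593/0.803) + 0.407*log2(0.407/0.197) = 0.1667

0.1667 bits


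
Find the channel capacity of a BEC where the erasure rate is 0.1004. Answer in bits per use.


C = 1 - epsilon = 1 - 0.1004 = 0.8996

0.8996 bits


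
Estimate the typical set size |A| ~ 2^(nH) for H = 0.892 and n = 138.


log2|A_typical| = nH = 138 * 0.892 = 123.096, so |A_typical| ~ 2^123.096 = 1.137e+37

1.137e+37


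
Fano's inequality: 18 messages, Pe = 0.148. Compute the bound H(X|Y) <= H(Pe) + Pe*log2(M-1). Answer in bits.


H(Pe) = -Pe*log2(Pe) - (1-Pe)*log2(1-Pe) = -0.148*log2(0.148) - 0.852*log2(0.852) = 0.407937 + 0.196876 = 0.6048. Pe*log2(M-1) = 0.148*log2(17) = 0.604945. Bound = H(Pe) + Pe*log2(M-1) = 0.407937 + 0.196876 + 0.604945 = 1.2098

1.2098 bits


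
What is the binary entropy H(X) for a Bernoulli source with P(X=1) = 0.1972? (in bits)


H = -p*log2(p) - (1-p)*log2(1-p). -0.1972*log2(0.1972) = 0.461895; -0.8028*log2(0.8028) = 0.254397. H = 0.461895 + 0.254397 = 0.7163

0.7163 bits


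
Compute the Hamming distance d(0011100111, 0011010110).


Count differing positions: . . . . ^ ^ . . . ^ = 3 differences

3


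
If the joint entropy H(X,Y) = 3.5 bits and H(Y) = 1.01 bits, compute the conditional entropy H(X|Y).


H(X|Y) = H(X,Y) - H(Y) = 3.5 - 1.01 = 2.49

2.49 bits


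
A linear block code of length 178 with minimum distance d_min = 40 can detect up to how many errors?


Detection capability = d_min - 1 = 40 - 1 = 39

39 errors


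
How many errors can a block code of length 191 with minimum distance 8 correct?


Correction capability = floor((d-1)/2) = floor((8-1)/2) = 3

3 errors


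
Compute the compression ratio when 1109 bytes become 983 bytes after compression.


Ratio = original / compressed = 1109 / 983 = 1.1282

1.1282


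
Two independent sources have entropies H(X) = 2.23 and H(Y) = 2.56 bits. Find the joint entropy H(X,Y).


For independent variables, H(X,Y) = H(X) + H(Y) = 2.23 + 2.56 = 4.79

4.79 bits


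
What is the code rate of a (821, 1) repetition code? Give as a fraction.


Rate = k/n = 1/821

1/821


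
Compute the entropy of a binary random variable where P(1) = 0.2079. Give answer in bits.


H = -p*log2(p) - (1-p)*log2(1-p). -0.2079*log2(0.2079) = 0.471109; -0.7921*log2(0.7921) = 0.266340. H = 0.471109 + 0.266340 = 0.7374

0.7374 bits


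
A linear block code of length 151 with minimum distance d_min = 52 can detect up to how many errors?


Detection capability = d_min - 1 = 52 - 1 = 51

51 errors


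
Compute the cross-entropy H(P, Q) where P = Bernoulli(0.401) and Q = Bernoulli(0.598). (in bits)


H(P,Q) = -p*log2(q) - (1-p)*log2(1-q). -0.401*log2(0.598) = 0.297455; -0.599*log2(0.402) = 0.787525. H(P,Q) = 0.297455 + 0.787525 = 1.085

1.085 bits


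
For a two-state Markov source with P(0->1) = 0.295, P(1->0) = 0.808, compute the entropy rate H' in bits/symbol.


Stationary distribution: pi_0 = p10/(p01+p10) = 0.7325, pi_1 = 0.2675. Entropy rate H' = pi_0*H(p01) + pi_1*H(p10) = 0.7325*0.8751 + 0.2675*0.7056 = 0.8298

0.8298 bits/symbol


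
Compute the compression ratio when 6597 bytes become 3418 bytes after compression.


Ratio = original / compressed = 6597 / 3418 = 1.9301

1.9301


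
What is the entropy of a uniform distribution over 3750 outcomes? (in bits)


H = log2(n) = log2(3750) = 11.8727

11.8727 bits


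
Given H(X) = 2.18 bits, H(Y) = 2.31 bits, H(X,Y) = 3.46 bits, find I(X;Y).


I(X;Y) = H(X) + H(Y) - H(X,Y) = 2.18 + 2.31 - 3.46 = 1.03

1.03 bits


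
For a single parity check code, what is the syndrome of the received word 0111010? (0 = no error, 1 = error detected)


Syndrome = XOR of all bits = 0 XOR 1 XOR 1 XOR 1 XOR 0 XOR 1 XOR 0 = 0

0


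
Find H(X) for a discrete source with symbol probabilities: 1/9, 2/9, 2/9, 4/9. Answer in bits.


H = -sum(p_i * log2(p_i)). Terms: -(1/9)*log2(1/9) = 0.352214; -(2/9)*log2(2/9) = 0.482206; -(2/9)*log2(2/9) = 0.482206; -(4/9)*log2(4/9) = 0.519967. H = 0.352214 + 0.482206 + 0.482206 + 0.519967 = 1.8366

1.8366 bits


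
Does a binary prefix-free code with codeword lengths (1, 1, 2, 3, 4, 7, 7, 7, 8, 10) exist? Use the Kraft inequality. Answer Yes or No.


Kraft sum = sum(2^(-l_i)) = 1.4658, need <= 1. Result: violated (a binary prefix-free code with these lengths cannot exist)

No


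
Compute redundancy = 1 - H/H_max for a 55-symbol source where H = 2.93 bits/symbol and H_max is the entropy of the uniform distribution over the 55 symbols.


H_max = log2(K) = log2(55) = 5.7814 bits/symbol. Redundancy = 1 - H/H_max = 1 - 2.93/5.7814 = 1 - 0.5068 = 0.4932

0.4932


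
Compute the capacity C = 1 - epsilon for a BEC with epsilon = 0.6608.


C = 1 - epsilon = 1 - 0.6608 = 0.3392

0.3392 bits


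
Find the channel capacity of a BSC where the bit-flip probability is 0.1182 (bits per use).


H(p) = -p*log2(p) - (1-p)*log2(1-p) = -0.1182*log2(0.1182) - 0.8818*log2(0.8818) = 0.364139 + 0.160026 = 0.5242. C = 1 - H(p) = 1 - 0.5242 = 0.4758

0.4758 bits


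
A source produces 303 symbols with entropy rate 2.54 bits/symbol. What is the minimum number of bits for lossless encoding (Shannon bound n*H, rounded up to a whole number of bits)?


Minimum bits >= n * H = 303 * 2.54 = 769.62, rounded up to a whole number of bits = 770

770 bits


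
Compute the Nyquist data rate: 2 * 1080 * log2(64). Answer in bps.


Rate = 2 * B * log2(M) = 2 * 1080 * 6.0 = 12960.0

12960.0 bps


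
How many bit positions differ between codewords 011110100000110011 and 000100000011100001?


Count differing positions: . ^ ^ . ^ . ^ . . . ^ ^ . ^ . . ^ . = 8 differences

8


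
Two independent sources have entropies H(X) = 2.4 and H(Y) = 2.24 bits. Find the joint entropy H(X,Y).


For independent variables, H(X,Y) = H(X) + H(Y) = 2.4 + 2.24 = 4.64

4.64 bits


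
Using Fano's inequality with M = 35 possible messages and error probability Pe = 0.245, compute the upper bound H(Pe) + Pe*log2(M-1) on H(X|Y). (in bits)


H(Pe) = -Pe*log2(Pe) - (1-Pe)*log2(1-Pe) = -0.245*log2(0.245) - 0.755*log2(0.755) = 0.497141 + 0.306116 = 0.8033. Pe*log2(M-1) = 0.245*log2(34) = 1.246428. Bound = H(Pe) + Pe*log2(M-1) = 0.497141 + 0.306116 + 1.246428 = 2.0497

2.0497 bits


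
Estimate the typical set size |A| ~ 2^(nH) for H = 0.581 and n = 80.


log2|A_typical| = nH = 80 * 0.581 = 46.48, so |A_typical| ~ 2^46.48 = 9.815e+13

9.815e+13


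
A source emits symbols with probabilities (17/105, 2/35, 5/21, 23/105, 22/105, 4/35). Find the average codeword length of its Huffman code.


Huffman construction (repeatedly merge the two least-probable nodes; each merge adds 1 bit to every symbol beneath it): 2/35 + 4/35 = 6/35; 17/105 + 6/35 = 1/3; 22/105 + 23/105 = 3/7; 5/21 + 1/3 = 4/7; 3/7 + 4/7 = 1. Resulting codeword lengths (in the order the probabilities were given): (3, 4, 2, 2, 2, 4). L_avg = sum(p_i * l_i) = 17/105*3 + 2/35*4 + 5/21*2 + 23/105*2 + 22/105*2 + 4/35*4 = 263/105 = 2.5048

2.5048 bits


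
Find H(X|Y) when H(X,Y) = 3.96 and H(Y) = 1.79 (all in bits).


H(X|Y) = H(X,Y) - H(Y) = 3.96 - 1.79 = 2.17

2.17 bits


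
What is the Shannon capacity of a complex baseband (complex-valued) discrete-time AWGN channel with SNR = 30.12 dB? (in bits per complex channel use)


SNR_linear = 10^(30.12/10) = 1028.0163; C = log2(1 + SNR_linear) = log2(1 + 1028.0163) = 10.0071

10.0071 bits/channel use


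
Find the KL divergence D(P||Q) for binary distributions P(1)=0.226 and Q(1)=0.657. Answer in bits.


KL = p*log2(p/q) + (1-p)*log2((1-p)/(1-q)) = 0.226*log2(0.226/0.657) + 0.774*log2(0.774/0.343) = 0.5608

0.5608 bits


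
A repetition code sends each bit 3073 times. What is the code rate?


Rate = k/n = 1/3073

1/3073


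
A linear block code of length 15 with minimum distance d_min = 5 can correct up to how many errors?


Correction capability = floor((d-1)/2) = floor((5-1)/2) = 2

2 errors


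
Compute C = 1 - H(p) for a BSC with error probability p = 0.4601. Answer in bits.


H(p) = -p*log2(p) - (1-p)*log2(1-p) = -0.4601*log2(0.4601) - 0.5399*log2(0.5399) = 0.515303 + 0.480098 = 0.9954. C = 1 - H(p) = 1 - 0.9954 = 0.0046

0.0046 bits


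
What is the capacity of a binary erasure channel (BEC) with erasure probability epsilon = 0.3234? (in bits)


C = 1 - epsilon = 1 - 0.3234 = 0.6766

0.6766 bits


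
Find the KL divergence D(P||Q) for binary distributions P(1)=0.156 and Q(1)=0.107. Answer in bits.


KL = p*log2(p/q) + (1-p)*log2((1-p)/(1-q)) = 0.156*log2(0.156/0.107) + 0.844*log2(0.844/0.893) = 0.0161

0.0161 bits


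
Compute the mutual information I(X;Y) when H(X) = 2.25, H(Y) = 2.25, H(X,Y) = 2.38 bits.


I(X;Y) = H(X) + H(Y) - H(X,Y) = 2.25 + 2.25 - 2.38 = 2.12

2.12 bits


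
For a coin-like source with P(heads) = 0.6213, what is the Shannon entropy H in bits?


H = -p*log2(p) - (1-p)*log2(1-p). -0.6213*log2(0.6213) = 0.426608; -0.3787*log2(0.3787) = 0.530510. H = 0.426608 + 0.530510 = 0.9571

0.9571 bits


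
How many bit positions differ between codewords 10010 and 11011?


Count differing positions: . ^ . . ^ = 2 differences

2


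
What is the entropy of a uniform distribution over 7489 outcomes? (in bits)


H = log2(n) = log2(7489) = 12.8706

12.8706 bits


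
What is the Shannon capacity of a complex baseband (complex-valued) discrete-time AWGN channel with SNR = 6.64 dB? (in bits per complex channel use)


SNR_linear = 10^(6.64/10) = 4.6132; C = log2(1 + SNR_linear) = log2(1 + 4.6132) = 2.4888

2.4888 bits/channel use


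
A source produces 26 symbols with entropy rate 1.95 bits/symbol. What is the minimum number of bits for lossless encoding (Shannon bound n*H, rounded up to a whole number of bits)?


Minimum bits >= n * H = 26 * 1.95 = 50.7, rounded up to a whole number of bits = 51

51 bits


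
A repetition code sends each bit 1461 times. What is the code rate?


Rate = k/n = 1/1461

1/1461


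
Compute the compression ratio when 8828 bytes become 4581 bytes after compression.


Ratio = original / compressed = 8828 / 4581 = 1.9271

1.9271


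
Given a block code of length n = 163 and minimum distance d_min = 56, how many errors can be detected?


Detection capability = d_min - 1 = 56 - 1 = 55

55 errors


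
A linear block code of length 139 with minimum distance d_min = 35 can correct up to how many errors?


Correction capability = floor((d-1)/2) = floor((35-1)/2) = 17

17 errors


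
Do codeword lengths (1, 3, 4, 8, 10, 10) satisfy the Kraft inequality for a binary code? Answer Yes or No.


Kraft sum = sum(2^(-l_i)) = 0.6934, need <= 1. Result: satisfied (a binary prefix-free code with these lengths exists)

Yes


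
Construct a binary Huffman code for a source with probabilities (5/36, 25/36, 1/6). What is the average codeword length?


Huffman construction (repeatedly merge the two least-probable nodes; each merge adds 1 bit to every symbol beneath it): 5/36 + 1/6 = 11/36; 11/36 + 25/36 = 1. Resulting codeword lengths (in the order the probabilities were given): (2, 1, 2). L_avg = sum(p_i * l_i) = 5/36*2 + 25/36*1 + 1/6*2 = 47/36 = 1.3056

1.3056 bits


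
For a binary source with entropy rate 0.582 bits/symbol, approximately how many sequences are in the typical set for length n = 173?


log2|A_typical| = nH = 173 * 0.582 = 100.686, so |A_typical| ~ 2^100.686 = 2.039e+30

2.039e+30


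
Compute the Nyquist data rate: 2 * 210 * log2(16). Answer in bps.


Rate = 2 * B * log2(M) = 2 * 210 * 4.0 = 1680.0

1680.0 bps


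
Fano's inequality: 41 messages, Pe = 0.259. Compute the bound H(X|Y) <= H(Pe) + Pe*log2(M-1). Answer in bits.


H(Pe) = -Pe*log2(Pe) - (1-Pe)*log2(1-Pe) = -0.259*log2(0.259) - 0.741*log2(0.741) = 0.504785 + 0.320449 = 0.8252. Pe*log2(M-1) = 0.259*log2(40) = 1.378379. Bound = H(Pe) + Pe*log2(M-1) = 0.504785 + 0.320449 + 1.378379 = 2.2036

2.2036 bits


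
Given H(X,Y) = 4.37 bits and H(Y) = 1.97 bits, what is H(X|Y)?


H(X|Y) = H(X,Y) - H(Y) = 4.37 - 1.97 = 2.4

2.4 bits


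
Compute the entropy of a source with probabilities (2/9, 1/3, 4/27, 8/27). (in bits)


H = -sum(p_i * log2(p_i)). Terms: -(2/9)*log2(2/9) = 0.482206; -(1/3)*log2(1/3) = 0.528321; -(4/27)*log2(4/27) = 0.408131; -(8/27)*log2(8/27) = 0.519967. H = 0.482206 + 0.528321 + 0.408131 + 0.519967 = 1.9386

1.9386 bits


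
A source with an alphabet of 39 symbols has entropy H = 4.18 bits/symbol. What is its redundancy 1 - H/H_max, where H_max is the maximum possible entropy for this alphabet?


H_max = log2(K) = log2(39) = 5.2854 bits/symbol. Redundancy = 1 - H/H_max = 1 - 4.18/5.2854 = 1 - 0.7909 = 0.2091

0.2091


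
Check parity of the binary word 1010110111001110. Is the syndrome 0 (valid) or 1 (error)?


Syndrome = XOR of all bits = 1 XOR 0 XOR 1 XOR 0 XOR 1 XOR 1 XOR 0 XOR 1 XOR 1 XOR 1 XOR 0 XOR 0 XOR 1 XOR 1 XOR 1 XOR 0 = 0

0


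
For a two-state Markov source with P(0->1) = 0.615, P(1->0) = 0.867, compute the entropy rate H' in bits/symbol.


Stationary distribution: pi_0 = p10/(p01+p10) = 0.585, pi_1 = 0.415. Entropy rate H' = pi_0*H(p01) + pi_1*H(p10) = 0.585*0.9615 + 0.415*0.5656 = 0.7972

0.7972 bits/symbol


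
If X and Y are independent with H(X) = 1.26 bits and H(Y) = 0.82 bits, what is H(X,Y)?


For independent variables, H(X,Y) = H(X) + H(Y) = 1.26 + 0.82 = 2.08

2.08 bits


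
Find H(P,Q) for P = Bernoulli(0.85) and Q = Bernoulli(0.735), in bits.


H(P,Q) = -p*log2(q) - (1-p)*log2(1-q). -0.85*log2(0.735) = 0.377556; -0.15*log2(0.265) = 0.287390. H(P,Q) = 0.377556 + 0.287390 = 0.6649

0.6649 bits


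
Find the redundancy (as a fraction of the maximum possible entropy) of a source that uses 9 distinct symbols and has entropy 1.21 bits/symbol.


H_max = log2(K) = log2(9) = 3.1699 bits/symbol. Redundancy = 1 - H/H_max = 1 - 1.21/3.1699 = 1 - 0.3817 = 0.6183

0.6183


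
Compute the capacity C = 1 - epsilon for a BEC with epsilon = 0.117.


C = 1 - epsilon = 1 - 0.117 = 0.883

0.883 bits


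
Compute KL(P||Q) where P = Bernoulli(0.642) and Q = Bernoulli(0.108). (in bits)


KL = p*log2(p/q) + (1-p)*log2((1-p)/(1-q)) = 0.642*log2(0.642/0.108) + 0.358*log2(0.358/0.892) = 1.1794

1.1794 bits


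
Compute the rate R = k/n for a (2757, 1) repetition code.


Rate = k/n = 1/2757

1/2757


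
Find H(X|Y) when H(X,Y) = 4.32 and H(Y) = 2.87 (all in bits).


H(X|Y) = H(X,Y) - H(Y) = 4.32 - 2.87 = 1.45

1.45 bits


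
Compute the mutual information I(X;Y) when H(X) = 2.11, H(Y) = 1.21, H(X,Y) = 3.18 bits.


I(X;Y) = H(X) + H(Y) - H(X,Y) = 2.11 + 1.21 - 3.18 = 0.14

0.14 bits


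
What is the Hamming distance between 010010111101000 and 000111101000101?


Count differing positions: . ^ . ^ . ^ . ^ . ^ . ^ ^ . ^ = 8 differences

8


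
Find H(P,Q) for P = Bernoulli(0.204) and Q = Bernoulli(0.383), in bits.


H(P,Q) = -p*log2(q) - (1-p)*log2(1-q). -0.204*log2(0.383) = 0.282455; -0.796*log2(0.617) = 0.554539. H(P,Q) = 0.282455 + 0.554539 = 0.837

0.837 bits


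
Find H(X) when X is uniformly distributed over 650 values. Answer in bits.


H = log2(n) = log2(650) = 9.3443

9.3443 bits


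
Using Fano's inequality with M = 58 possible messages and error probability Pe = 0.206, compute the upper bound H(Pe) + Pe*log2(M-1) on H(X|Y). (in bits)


H(Pe) = -Pe*log2(Pe) - (1-Pe)*log2(1-Pe) = -0.206*log2(0.206) - 0.794*log2(0.794) = 0.469532 + 0.264235 = 0.7338. Pe*log2(M-1) = 0.206*log2(57) = 1.201575. Bound = H(Pe) + Pe*log2(M-1) = 0.469532 + 0.264235 + 1.201575 = 1.9353

1.9353 bits


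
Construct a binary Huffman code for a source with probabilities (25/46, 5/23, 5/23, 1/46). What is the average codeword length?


Huffman construction (repeatedly merge the two least-probable nodes; each merge adds 1 bit to every symbol beneath it): 1/46 + 5/23 = 11/46; 5/23 + 11/46 = 21/46; 21/46 + 25/46 = 1. Resulting codeword lengths (in the order the probabilities were given): (1, 3, 2, 3). L_avg = sum(p_i * l_i) = 25/46*1 + 5/23*3 + 5/23*2 + 1/46*3 = 39/23 = 1.6957

1.6957 bits


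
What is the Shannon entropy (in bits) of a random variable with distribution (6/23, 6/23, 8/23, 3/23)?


H = -sum(p_i * log2(p_i)). Terms: -(6/23)*log2(6/23) = 0.505722; -(6/23)*log2(6/23) = 0.505722; -(8/23)*log2(8/23) = 0.529935; -(3/23)*log2(3/23) = 0.383296. H = 0.505722 + 0.505722 + 0.529935 + 0.383296 = 1.9247

1.9247 bits


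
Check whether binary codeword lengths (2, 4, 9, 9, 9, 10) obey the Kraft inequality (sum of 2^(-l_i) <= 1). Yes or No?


Kraft sum = sum(2^(-l_i)) = 0.3193, need <= 1. Result: satisfied (a binary prefix-free code with these lengths exists)

Yes


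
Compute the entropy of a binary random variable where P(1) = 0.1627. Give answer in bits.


H = -p*log2(p) - (1-p)*log2(1-p). -0.1627*log2(0.1627) = 0.426227; -0.8373*log2(0.8373) = 0.214502. H = 0.426227 + 0.214502 = 0.6407

0.6407 bits


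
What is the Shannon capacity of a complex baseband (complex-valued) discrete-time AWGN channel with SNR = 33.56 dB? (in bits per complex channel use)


SNR_linear = 10^(33.56/10) = 2269.8649; C = log2(1 + SNR_linear) = log2(1 + 2269.8649) = 11.149

11.149 bits/channel use


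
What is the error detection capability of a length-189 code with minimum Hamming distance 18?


Detection capability = d_min - 1 = 18 - 1 = 17

17 errors


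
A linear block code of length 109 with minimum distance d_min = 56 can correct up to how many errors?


Correction capability = floor((d-1)/2) = floor((56-1)/2) = 27

27 errors


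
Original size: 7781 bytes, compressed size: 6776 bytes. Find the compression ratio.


Ratio = original / compressed = 7781 / 6776 = 1.1483

1.1483


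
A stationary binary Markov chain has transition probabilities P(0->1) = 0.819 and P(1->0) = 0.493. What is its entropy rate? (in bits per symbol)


Stationary distribution: pi_0 = p10/(p01+p10) = 0.3758, pi_1 = 0.6242. Entropy rate H' = pi_0*H(p01) + pi_1*H(p10) = 0.3758*0.6823 + 0.6242*0.9999 = 0.8805

0.8805 bits/symbol


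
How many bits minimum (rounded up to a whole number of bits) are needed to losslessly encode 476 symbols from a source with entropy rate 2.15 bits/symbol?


Minimum bits >= n * H = 476 * 2.15 = 1023.4, rounded up to a whole number of bits = 1024

1024 bits


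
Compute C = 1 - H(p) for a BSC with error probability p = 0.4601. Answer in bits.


H(p) = -p*log2(p) - (1-p)*log2(1-p) = -0.4601*log2(0.4601) - 0.5399*log2(0.5399) = 0.515303 + 0.480098 = 0.9954. C = 1 - H(p) = 1 - 0.9954 = 0.0046

0.0046 bits


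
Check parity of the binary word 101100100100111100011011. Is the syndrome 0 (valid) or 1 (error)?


Syndrome = XOR of all bits = 1 XOR 0 XOR 1 XOR 1 XOR 0 XOR 0 XOR 1 XOR 0 XOR 0 XOR 1 XOR 0 XOR 0 XOR 1 XOR 1 XOR 1 XOR 1 XOR 0 XOR 0 XOR 0 XOR 1 XOR 1 XOR 0 XOR 1 XOR 1 = 1

1


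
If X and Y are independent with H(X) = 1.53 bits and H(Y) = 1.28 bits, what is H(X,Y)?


For independent variables, H(X,Y) = H(X) + H(Y) = 1.53 + 1.28 = 2.81

2.81 bits


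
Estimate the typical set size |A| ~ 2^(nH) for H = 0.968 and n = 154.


log2|A_typical| = nH = 154 * 0.968 = 149.072, so |A_typical| ~ 2^149.072 = 7.501e+44

7.501e+44


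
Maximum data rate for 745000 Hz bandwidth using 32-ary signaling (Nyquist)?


Rate = 2 * B * log2(M) = 2 * 745000 * 5.0 = 7450000.0

7450000.0 bps


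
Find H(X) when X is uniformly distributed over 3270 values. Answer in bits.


H = log2(n) = log2(3270) = 11.6751

11.6751 bits


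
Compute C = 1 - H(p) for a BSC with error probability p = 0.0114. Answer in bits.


H(p) = -p*log2(p) - (1-p)*log2(1-p) = -0.0114*log2(0.0114) - 0.9886*log2(0.9886) = 0.073585 + 0.016353 = 0.0899. C = 1 - H(p) = 1 - 0.0899 = 0.9101

0.9101 bits


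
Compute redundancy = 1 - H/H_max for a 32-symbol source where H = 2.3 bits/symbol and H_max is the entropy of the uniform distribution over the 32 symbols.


H_max = log2(K) = log2(32) = 5.0 bits/symbol. Redundancy = 1 - H/H_max = 1 - 2.3/5.0 = 1 - 0.46 = 0.54

0.54


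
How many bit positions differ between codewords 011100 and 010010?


Count differing positions: . . ^ ^ ^ . = 3 differences

3


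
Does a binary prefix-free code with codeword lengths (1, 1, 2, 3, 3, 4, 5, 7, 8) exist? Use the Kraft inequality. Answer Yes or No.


Kraft sum = sum(2^(-l_i)) = 1.6055, need <= 1. Result: violated (a binary prefix-free code with these lengths cannot exist)

No


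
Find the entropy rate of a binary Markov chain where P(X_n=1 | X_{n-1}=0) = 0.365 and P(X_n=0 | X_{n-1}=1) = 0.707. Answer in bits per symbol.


Stationary distribution: pi_0 = p10/(p01+p10) = 0.6595, pi_1 = 0.3405. Entropy rate H' = pi_0*H(p01) + pi_1*H(p10) = 0.6595*0.9468 + 0.3405*0.8726 = 0.9215

0.9215 bits/symbol


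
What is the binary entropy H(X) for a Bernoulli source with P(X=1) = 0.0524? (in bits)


H = -p*log2(p) - (1-p)*log2(1-p). -0.0524*log2(0.0524) = 0.222925; -0.9476*log2(0.9476) = 0.073581. H = 0.222925 + 0.073581 = 0.2965

0.2965 bits


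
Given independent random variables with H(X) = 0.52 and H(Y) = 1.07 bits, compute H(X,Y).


For independent variables, H(X,Y) = H(X) + H(Y) = 0.52 + 1.07 = 1.59

1.59 bits


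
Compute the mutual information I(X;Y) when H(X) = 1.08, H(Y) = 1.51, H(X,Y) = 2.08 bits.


I(X;Y) = H(X) + H(Y) - H(X,Y) = 1.08 + 1.51 - 2.08 = 0.51

0.51 bits


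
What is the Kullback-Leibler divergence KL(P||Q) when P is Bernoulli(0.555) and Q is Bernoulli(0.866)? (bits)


KL = p*log2(p/q) + (1-p)*log2((1-p)/(1-q)) = 0.555*log2(0.555/0.866) + 0.445*log2(0.445/0.134) = 0.4143

0.4143 bits


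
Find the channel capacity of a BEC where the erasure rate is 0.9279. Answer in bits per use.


C = 1 - epsilon = 1 - 0.9279 = 0.0721

0.0721 bits


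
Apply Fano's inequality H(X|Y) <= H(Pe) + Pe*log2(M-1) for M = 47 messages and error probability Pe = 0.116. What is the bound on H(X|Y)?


H(Pe) = -Pe*log2(Pe) - (1-Pe)*log2(1-Pe) = -0.116*log2(0.116) - 0.884*log2(0.884) = 0.360505 + 0.157247 = 0.5178. Pe*log2(M-1) = 0.116*log2(46) = 0.640733. Bound = H(Pe) + Pe*log2(M-1) = 0.360505 + 0.157247 + 0.640733 = 1.1585

1.1585 bits


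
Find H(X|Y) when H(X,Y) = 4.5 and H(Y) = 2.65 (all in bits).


H(X|Y) = H(X,Y) - H(Y) = 4.5 - 2.65 = 1.85

1.85 bits


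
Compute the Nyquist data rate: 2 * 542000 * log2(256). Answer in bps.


Rate = 2 * B * log2(M) = 2 * 542000 * 8.0 = 8672000.0

8672000.0 bps


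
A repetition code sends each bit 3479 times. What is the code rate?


Rate = k/n = 1/3479

1/3479


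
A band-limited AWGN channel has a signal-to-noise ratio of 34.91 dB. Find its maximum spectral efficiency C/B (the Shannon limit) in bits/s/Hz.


SNR_linear = 10^(34.91/10) = 3097.4193; C/B = log2(1 + SNR_linear) = log2(1 + 3097.4193) = 11.5973

11.5973 bits/s/Hz


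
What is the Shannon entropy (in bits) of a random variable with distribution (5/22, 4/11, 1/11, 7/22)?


H = -sum(p_i * log2(p_i)). Terms: -(5/22)*log2(5/22) = 0.485796; -(4/11)*log2(4/11) = 0.530702; -(1/11)*log2(1/11) = 0.314494; -(7/22)*log2(7/22) = 0.525661. H = 0.485796 + 0.530702 + 0.314494 + 0.525661 = 1.8567

1.8567 bits


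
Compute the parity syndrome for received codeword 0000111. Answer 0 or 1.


Syndrome = XOR of all bits = 0 XOR 0 XOR 0 XOR 0 XOR 1 XOR 1 XOR 1 = 1

1


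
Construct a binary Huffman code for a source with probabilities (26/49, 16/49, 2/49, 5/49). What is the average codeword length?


Huffman construction (repeatedly merge the two least-probable nodes; each merge adds 1 bit to every symbol beneath it): 2/49 + 5/49 = 1/7; 1/7 + 16/49 = 23/49; 23/49 + 26/49 = 1. Resulting codeword lengths (in the order the probabilities were given): (1, 2, 3, 3). L_avg = sum(p_i * l_i) = 26/49*1 + 16/49*2 + 2/49*3 + 5/49*3 = 79/49 = 1.6122

1.6122 bits


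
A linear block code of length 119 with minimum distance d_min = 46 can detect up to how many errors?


Detection capability = d_min - 1 = 46 - 1 = 45

45 errors


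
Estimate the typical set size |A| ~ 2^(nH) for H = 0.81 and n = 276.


log2|A_typical| = nH = 276 * 0.81 = 223.56, so |A_typical| ~ 2^223.56 = 1.987e+67

1.987e+67


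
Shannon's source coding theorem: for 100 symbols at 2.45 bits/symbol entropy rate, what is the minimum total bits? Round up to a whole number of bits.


Minimum bits >= n * H = 100 * 2.45 = 245.0, rounded up to a whole number of bits = 245

245 bits


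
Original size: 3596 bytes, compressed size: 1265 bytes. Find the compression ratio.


Ratio = original / compressed = 3596 / 1265 = 2.8427

2.8427


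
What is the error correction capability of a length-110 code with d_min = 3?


Correction capability = floor((d-1)/2) = floor((3-1)/2) = 1

1 errors


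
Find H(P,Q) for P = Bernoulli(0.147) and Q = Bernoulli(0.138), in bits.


H(P,Q) = -p*log2(q) - (1-p)*log2(1-q). -0.147*log2(0.138) = 0.420017; -0.853*log2(0.862) = 0.182747. H(P,Q) = 0.420017 + 0.182747 = 0.6028

0.6028 bits


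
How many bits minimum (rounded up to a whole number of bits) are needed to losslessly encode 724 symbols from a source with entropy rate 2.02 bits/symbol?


Minimum bits >= n * H = 724 * 2.02 = 1462.48, rounded up to a whole number of bits = 1463

1463 bits


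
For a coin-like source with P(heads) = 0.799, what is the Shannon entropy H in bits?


H = -p*log2(p) - (1-p)*log2(1-p). -0.799*log2(0.799) = 0.258662; -0.201*log2(0.201) = 0.465261. H = 0.258662 + 0.465261 = 0.7239

0.7239 bits


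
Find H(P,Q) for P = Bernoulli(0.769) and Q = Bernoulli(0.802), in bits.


H(P,Q) = -p*log2(q) - (1-p)*log2(1-q). -0.769*log2(0.802) = 0.244793; -0.231*log2(0.198) = 0.539715. H(P,Q) = 0.244793 + 0.539715 = 0.7845

0.7845 bits


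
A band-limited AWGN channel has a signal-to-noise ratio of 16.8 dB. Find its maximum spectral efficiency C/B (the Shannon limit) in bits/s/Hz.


SNR_linear = 10^(16.8/10) = 47.863; C/B = log2(1 + SNR_linear) = log2(1 + 47.863) = 5.6107

5.6107 bits/s/Hz


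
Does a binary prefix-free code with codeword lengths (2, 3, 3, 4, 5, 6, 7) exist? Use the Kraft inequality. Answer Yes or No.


Kraft sum = sum(2^(-l_i)) = 0.6172, need <= 1. Result: satisfied (a binary prefix-free code with these lengths exists)

Yes


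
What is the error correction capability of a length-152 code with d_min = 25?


Correction capability = floor((d-1)/2) = floor((25-1)/2) = 12

12 errors


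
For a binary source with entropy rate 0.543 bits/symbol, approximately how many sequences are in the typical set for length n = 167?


log2|A_typical| = nH = 167 * 0.543 = 90.681, so |A_typical| ~ 2^90.681 = 1.985e+27

1.985e+27


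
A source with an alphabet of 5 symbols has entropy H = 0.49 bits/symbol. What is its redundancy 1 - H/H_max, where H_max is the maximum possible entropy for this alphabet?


H_max = log2(K) = log2(5) = 2.3219 bits/symbol. Redundancy = 1 - H/H_max = 1 - 0.49/2.3219 = 1 - 0.211 = 0.789

0.789


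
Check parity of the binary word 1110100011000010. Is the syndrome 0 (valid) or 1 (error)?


Syndrome = XOR of all bits = 1 XOR 1 XOR 1 XOR 0 XOR 1 XOR 0 XOR 0 XOR 0 XOR 1 XOR 1 XOR 0 XOR 0 XOR 0 XOR 0 XOR 1 XOR 0 = 1

1


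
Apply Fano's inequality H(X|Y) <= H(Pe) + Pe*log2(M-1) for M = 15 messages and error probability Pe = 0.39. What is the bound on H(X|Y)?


H(Pe) = -Pe*log2(Pe) - (1-Pe)*log2(1-Pe) = -0.39*log2(0.39) - 0.61*log2(0.61) = 0.529797 + 0.435002 = 0.9648. Pe*log2(M-1) = 0.39*log2(14) = 1.484868. Bound = H(Pe) + Pe*log2(M-1) = 0.529797 + 0.435002 + 1.484868 = 2.4497

2.4497 bits


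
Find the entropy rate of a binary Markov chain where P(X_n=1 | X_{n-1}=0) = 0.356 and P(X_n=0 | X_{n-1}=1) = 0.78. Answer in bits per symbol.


Stationary distribution: pi_0 = p10/(p01+p10) = 0.6866, pi_1 = 0.3134. Entropy rate H' = pi_0*H(p01) + pi_1*H(p10) = 0.6866*0.9393 + 0.3134*0.7602 = 0.8832

0.8832 bits/symbol


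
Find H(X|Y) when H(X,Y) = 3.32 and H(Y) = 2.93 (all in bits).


H(X|Y) = H(X,Y) - H(Y) = 3.32 - 2.93 = 0.39

0.39 bits


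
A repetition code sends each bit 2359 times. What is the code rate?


Rate = k/n = 1/2359

1/2359


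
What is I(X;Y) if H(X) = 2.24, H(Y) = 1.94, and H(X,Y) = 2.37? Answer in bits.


I(X;Y) = H(X) + H(Y) - H(X,Y) = 2.24 + 1.94 - 2.37 = 1.81

1.81 bits


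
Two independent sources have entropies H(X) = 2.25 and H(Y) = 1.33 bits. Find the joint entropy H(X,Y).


For independent variables, H(X,Y) = H(X) + H(Y) = 2.25 + 1.33 = 3.58

3.58 bits


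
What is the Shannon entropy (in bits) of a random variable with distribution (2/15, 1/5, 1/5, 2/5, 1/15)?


H = -sum(p_i * log2(p_i)). Terms: -(2/15)*log2(2/15) = 0.387585; -(1/5)*log2(1/5) = 0.464386; -(1/5)*log2(1/5) = 0.464386; -(2/5)*log2(2/5) = 0.528771; -(1/15)*log2(1/15) = 0.260459. H = 0.387585 + 0.464386 + 0.464386 + 0.528771 + 0.260459 = 2.1056

2.1056 bits


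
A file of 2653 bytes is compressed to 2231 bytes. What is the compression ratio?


Ratio = original / compressed = 2653 / 2231 = 1.1892

1.1892


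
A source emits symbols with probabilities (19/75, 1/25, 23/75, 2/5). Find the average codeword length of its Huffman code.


Huffman construction (repeatedly merge the two least-probable nodes; each merge adds 1 bit to every symbol beneath it): 1/25 + 19/75 = 22/75; 22/75 + 23/75 = 3/5; 2/5 + 3/5 = 1. Resulting codeword lengths (in the order the probabilities were given): (3, 3, 2, 1). L_avg = sum(p_i * l_i) = 19/75*3 + 1/25*3 + 23/75*2 + 2/5*1 = 142/75 = 1.8933

1.8933 bits
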